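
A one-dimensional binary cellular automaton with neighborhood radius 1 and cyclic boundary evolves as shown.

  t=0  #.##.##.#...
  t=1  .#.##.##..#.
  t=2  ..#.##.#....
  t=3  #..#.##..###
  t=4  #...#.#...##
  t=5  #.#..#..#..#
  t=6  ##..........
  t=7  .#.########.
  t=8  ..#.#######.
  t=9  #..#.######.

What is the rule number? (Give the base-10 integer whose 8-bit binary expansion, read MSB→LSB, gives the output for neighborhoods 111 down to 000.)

225

  ### -> #   bit 7 = 1  t=3,i=10
  ##. -> #   bit 6 = 1  t=0,i=3
  #.# -> #   bit 5 = 1  t=0,i=1
  #.. -> .   bit 4 = 0  t=0,i=9
  .## -> .   bit 3 = 0  t=0,i=2
  .#. -> .   bit 2 = 0  t=0,i=0
  ..# -> .   bit 1 = 0  t=0,i=11
  ... -> #   bit 0 = 1  t=0,i=10
  bits 11100001 = 225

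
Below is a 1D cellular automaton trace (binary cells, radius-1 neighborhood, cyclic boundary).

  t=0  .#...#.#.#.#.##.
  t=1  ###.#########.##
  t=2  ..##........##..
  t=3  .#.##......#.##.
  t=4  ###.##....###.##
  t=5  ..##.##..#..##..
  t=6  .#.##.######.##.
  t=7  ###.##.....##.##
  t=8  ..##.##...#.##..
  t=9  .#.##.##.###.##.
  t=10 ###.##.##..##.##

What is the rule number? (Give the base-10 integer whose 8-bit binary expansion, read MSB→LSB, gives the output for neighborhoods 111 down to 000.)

118

  ###|.  b7=0 t=1,i=0
  ##.|#  b6=1 t=0,i=14
  #.#|#  b5=1 t=0,i=6
  #..|#  b4=1 t=0,i=2
  .##|.  b3=0 t=0,i=13
  .#.|#  b2=1 t=0,i=1
  ..#|#  b1=1 t=0,i=0
  ...|.  b0=0 t=0,i=3
  bits 01110110 = 118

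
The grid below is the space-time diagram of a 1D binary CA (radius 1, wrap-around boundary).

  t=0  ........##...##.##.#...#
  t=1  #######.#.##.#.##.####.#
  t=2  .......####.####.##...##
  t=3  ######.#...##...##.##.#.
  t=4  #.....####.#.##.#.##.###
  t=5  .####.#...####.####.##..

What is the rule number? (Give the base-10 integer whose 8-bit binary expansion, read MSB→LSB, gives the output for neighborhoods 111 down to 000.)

61

  nb ###: next=.  (t=1,i=0, bit7=0)
  nb ##.: next=.  (t=0,i=9, bit6=0)
  nb #.#: next=#  (t=0,i=15, bit5=1)
  nb #..: next=#  (t=0,i=0, bit4=1)
  nb .##: next=#  (t=0,i=8, bit3=1)
  nb .#.: next=#  (t=0,i=19, bit2=1)
  nb ..#: next=.  (t=0,i=7, bit1=0)
  nb ...: next=#  (t=0,i=1, bit0=1)
  bits 00111101 = 61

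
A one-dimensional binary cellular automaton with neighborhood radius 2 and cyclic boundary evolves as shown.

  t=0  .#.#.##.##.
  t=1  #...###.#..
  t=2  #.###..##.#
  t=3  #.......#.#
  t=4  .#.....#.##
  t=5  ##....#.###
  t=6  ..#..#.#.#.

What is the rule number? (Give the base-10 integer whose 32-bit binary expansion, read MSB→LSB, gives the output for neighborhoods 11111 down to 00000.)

  ##### -> .   bit 31 = 0  t=5,i=10
  ####. -> .   bit 30 = 0  t=5,i=0
  ###.# -> .   bit 29 = 0  t=1,i=6
  ###.. -> .   bit 28 = 0  t=2,i=4
  ##.## -> .   bit 27 = 0  t=0,i=7
  ##.#. -> #   bit 26 = 1  t=1,i=7
  ##..# -> .   bit 25 = 0  t=0,i=10
  ##... -> #   bit 24 = 1  t=3,i=1
  #.### -> .   bit 23 = 0  t=2,i=2
  #.##. -> #   bit 22 = 1  t=0,i=5
  #.#.# -> .   bit 21 = 0  t=0,i=3
  #.#.. -> #   bit 20 = 1  t=1,i=8
  #..## -> .   bit 19 = 0  t=2,i=6
  #..#. -> #   bit 18 = 1  t=0,i=0
  #...# -> #   bit 17 = 1  t=1,i=2
  #.... -> .   bit 16 = 0  t=3,i=2
  .#### -> #   bit 15 = 1  t=5,i=9
  .###. -> .   bit 14 = 0  t=1,i=5
  .##.# -> #   bit 13 = 1  t=0,i=6
  .##.. -> .   bit 12 = 0  t=0,i=9
  .#.## -> #   bit 11 = 1  t=0,i=4
  .#.#. -> .   bit 10 = 0  t=0,i=2
  .#..# -> .   bit 9 = 0  t=1,i=9
  .#... -> .   bit 8 = 0  t=1,i=1
  ..### -> #   bit 7 = 1  t=1,i=4
  ..##. -> .   bit 6 = 0  t=2,i=7
  ..#.# -> .   bit 5 = 0  t=0,i=1
  ..#.. -> #   bit 4 = 1  t=1,i=0
  ...## -> #   bit 3 = 1  t=1,i=3
  ...#. -> #   bit 2 = 1  t=3,i=7
  ....# -> .   bit 1 = 0  t=3,i=6
  ..... -> .   bit 0 = 0  t=3,i=3
  bits 00000101010101101010100010011100 = 89565340

89565340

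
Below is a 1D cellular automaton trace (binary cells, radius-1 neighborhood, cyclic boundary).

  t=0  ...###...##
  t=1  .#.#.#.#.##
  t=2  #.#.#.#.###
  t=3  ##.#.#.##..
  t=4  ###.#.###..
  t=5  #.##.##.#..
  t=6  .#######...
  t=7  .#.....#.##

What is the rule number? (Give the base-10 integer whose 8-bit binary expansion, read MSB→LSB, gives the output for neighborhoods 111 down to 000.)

  [7] ### => .  t=0,i=4
  [6] ##. => #  t=0,i=5
  [5] #.# => #  t=1,i=0
  [4] #.. => .  t=0,i=0
  [3] .## => #  t=0,i=3
  [2] .#. => .  t=1,i=1
  [1] ..# => .  t=0,i=2
  [0] ... => #  t=0,i=1
  bits 01101001 = 105

105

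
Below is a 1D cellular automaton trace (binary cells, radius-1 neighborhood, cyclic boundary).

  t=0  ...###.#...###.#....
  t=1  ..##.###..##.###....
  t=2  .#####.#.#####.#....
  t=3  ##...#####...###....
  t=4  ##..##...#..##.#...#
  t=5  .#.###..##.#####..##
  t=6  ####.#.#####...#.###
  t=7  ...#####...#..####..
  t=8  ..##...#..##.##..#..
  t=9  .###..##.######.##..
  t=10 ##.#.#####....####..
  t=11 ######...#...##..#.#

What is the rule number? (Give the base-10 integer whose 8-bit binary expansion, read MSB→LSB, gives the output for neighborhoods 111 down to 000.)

  ###|.  b7=0 t=0,i=4
  ##.|#  b6=1 t=0,i=5
  #.#|#  b5=1 t=0,i=6
  #..|.  b4=0 t=0,i=8
  .##|#  b3=1 t=0,i=3
  .#.|#  b2=1 t=0,i=7
  ..#|#  b1=1 t=0,i=2
  ...|.  b0=0 t=0,i=0
  bits 01101110 = 110

110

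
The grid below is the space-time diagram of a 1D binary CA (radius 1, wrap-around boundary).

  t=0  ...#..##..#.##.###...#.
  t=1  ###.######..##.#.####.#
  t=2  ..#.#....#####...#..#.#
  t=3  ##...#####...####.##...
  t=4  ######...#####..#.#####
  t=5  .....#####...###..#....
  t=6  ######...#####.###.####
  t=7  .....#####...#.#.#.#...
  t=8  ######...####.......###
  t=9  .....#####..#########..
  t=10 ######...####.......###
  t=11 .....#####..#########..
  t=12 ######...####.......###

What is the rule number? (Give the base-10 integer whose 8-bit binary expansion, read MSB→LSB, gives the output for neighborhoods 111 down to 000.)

91

  [7] ### => .  t=0,i=16
  [6] ##. => #  t=0,i=7
  [5] #.# => .  t=0,i=11
  [4] #.. => #  t=0,i=4
  [3] .## => #  t=0,i=6
  [2] .#. => .  t=0,i=3
  [1] ..# => #  t=0,i=2
  [0] ... => #  t=0,i=0
  bits 01011011 = 91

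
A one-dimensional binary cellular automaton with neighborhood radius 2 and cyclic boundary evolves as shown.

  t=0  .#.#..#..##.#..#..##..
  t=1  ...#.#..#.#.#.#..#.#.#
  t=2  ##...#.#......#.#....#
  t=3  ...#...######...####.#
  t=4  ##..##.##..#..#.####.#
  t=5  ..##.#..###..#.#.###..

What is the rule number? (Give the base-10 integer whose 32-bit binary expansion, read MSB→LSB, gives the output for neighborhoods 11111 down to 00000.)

1646246275

  ##### -> .   bit 31 = 0  t=3,i=9
  ####. -> #   bit 30 = 1  t=3,i=11
  ###.# -> #   bit 29 = 1  t=3,i=19
  ###.. -> .   bit 28 = 0  t=2,i=1
  ##.## -> .   bit 27 = 0  t=4,i=6
  ##.#. -> .   bit 26 = 0  t=0,i=11
  ##..# -> #   bit 25 = 1  t=4,i=2
  ##... -> .   bit 24 = 0  t=0,i=20
  #.### -> .   bit 23 = 0  t=4,i=16
  #.##. -> .   bit 22 = 0  t=4,i=7
  #.#.# -> .   bit 21 = 0  t=1,i=10
  #.#.. -> #   bit 20 = 1  t=0,i=3
  #..## -> #   bit 19 = 1  t=0,i=8
  #..#. -> #   bit 18 = 1  t=0,i=5
  #...# -> #   bit 17 = 1  t=0,i=21
  #.... -> #   bit 16 = 1  t=2,i=9
  .#### -> #   bit 15 = 1  t=3,i=8
  .###. -> .   bit 14 = 0  t=2,i=0
  .##.# -> #   bit 13 = 1  t=0,i=10
  .##.. -> #   bit 12 = 1  t=0,i=19
  .#.## -> #   bit 11 = 1  t=4,i=15
  .#.#. -> .   bit 10 = 0  t=0,i=2
  .#..# -> .   bit 9 = 0  t=0,i=4
  .#... -> #   bit 8 = 1  t=1,i=0
  ..### -> #   bit 7 = 1  t=2,i=21
  ..##. -> .   bit 6 = 0  t=0,i=9
  ..#.# -> .   bit 5 = 0  t=0,i=1
  ..#.. -> .   bit 4 = 0  t=0,i=6
  ...## -> .   bit 3 = 0  t=2,i=20
  ...#. -> .   bit 2 = 0  t=0,i=0
  ....# -> #   bit 1 = 1  t=2,i=12
  ..... -> #   bit 0 = 1  t=2,i=10
  bits 01100010000111111011100110000011 = 1646246275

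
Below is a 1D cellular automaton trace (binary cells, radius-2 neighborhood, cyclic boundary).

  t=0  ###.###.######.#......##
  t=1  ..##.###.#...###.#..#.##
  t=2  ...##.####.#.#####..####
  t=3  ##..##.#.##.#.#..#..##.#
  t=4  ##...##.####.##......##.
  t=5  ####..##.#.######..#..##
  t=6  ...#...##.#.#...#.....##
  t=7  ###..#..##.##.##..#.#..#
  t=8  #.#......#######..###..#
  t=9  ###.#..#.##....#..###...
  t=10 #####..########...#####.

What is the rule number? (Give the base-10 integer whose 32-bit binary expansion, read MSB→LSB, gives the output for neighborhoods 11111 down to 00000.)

1028914342

  nb #####: next=.  (t=0,i=0, bit31=0)
  nb ####.: next=.  (t=0,i=1, bit30=0)
  nb ###.#: next=#  (t=0,i=2, bit29=1)
  nb ###..: next=#  (t=2,i=17, bit28=1)
  nb ##.##: next=#  (t=0,i=3, bit27=1)
  nb ##.#.: next=#  (t=0,i=14, bit26=1)
  nb ##..#: next=.  (t=1,i=0, bit25=0)
  nb ##...: next=#  (t=2,i=0, bit24=1)
  nb #.###: next=.  (t=0,i=4, bit23=0)
  nb #.##.: next=#  (t=1,i=22, bit22=1)
  nb #.#.#: next=.  (t=2,i=11, bit21=0)
  nb #.#..: next=#  (t=0,i=15, bit20=1)
  nb #..##: next=.  (t=1,i=1, bit19=0)
  nb #..#.: next=.  (t=1,i=19, bit18=0)
  nb #...#: next=#  (t=1,i=11, bit17=1)
  nb #....: next=#  (t=0,i=17, bit16=1)
  nb .####: next=#  (t=0,i=9, bit15=1)
  nb .###.: next=#  (t=0,i=5, bit14=1)
  nb .##.#: next=#  (t=1,i=3, bit13=1)
  nb .##..: next=#  (t=1,i=23, bit12=1)
  nb .#.##: next=#  (t=1,i=21, bit11=1)
  nb .#.#.: next=#  (t=3,i=13, bit10=1)
  nb .#..#: next=.  (t=1,i=18, bit9=0)
  nb .#...: next=.  (t=0,i=16, bit8=0)
  nb ..###: next=#  (t=0,i=22, bit7=1)
  nb ..##.: next=.  (t=1,i=2, bit6=0)
  nb ..#.#: next=#  (t=1,i=20, bit5=1)
  nb ..#..: next=.  (t=3,i=17, bit4=0)
  nb ...##: next=.  (t=0,i=21, bit3=0)
  nb ...#.: next=#  (t=6,i=2, bit2=1)
  nb ....#: next=#  (t=0,i=20, bit1=1)
  nb .....: next=.  (t=0,i=18, bit0=0)
  bits 00111101010100111111110010100110 = 1028914342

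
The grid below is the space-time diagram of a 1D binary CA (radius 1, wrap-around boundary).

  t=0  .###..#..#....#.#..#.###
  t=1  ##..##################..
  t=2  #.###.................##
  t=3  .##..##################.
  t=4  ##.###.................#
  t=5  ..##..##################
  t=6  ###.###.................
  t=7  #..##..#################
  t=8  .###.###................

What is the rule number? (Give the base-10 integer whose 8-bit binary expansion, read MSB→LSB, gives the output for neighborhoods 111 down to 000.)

63

  [7] ### => .  t=0,i=2
  [6] ##. => .  t=0,i=3
  [5] #.# => #  t=0,i=0
  [4] #.. => #  t=0,i=4
  [3] .## => #  t=0,i=1
  [2] .#. => #  t=0,i=6
  [1] ..# => #  t=0,i=5
  [0] ... => #  t=0,i=11
  bits 00111111 = 63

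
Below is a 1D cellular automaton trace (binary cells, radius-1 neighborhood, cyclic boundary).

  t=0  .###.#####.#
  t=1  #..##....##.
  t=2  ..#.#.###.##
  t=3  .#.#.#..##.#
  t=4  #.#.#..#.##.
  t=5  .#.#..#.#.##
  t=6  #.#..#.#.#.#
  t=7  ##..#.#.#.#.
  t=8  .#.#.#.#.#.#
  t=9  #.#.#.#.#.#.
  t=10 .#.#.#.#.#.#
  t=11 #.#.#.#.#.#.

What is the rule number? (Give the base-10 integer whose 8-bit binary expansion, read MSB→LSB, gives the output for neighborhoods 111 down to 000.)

99

  nb ###: next=.  (t=0,i=2, bit7=0)
  nb ##.: next=#  (t=0,i=3, bit6=1)
  nb #.#: next=#  (t=0,i=0, bit5=1)
  nb #..: next=.  (t=1,i=1, bit4=0)
  nb .##: next=.  (t=0,i=1, bit3=0)
  nb .#.: next=.  (t=0,i=11, bit2=0)
  nb ..#: next=#  (t=1,i=2, bit1=1)
  nb ...: next=#  (t=1,i=6, bit0=1)
  bits 01100011 = 99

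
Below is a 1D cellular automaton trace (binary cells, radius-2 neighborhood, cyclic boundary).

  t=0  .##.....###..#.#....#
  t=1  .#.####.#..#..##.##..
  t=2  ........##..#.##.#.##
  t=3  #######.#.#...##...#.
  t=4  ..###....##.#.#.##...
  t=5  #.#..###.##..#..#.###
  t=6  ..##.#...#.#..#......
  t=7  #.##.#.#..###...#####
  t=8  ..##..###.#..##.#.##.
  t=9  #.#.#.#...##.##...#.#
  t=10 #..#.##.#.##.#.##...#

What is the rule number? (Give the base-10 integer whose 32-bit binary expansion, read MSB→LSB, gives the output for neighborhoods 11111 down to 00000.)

  ##### -> #   bit 31 = 1  t=3,i=2
  ####. -> .   bit 30 = 0  t=1,i=5
  ###.# -> .   bit 29 = 0  t=1,i=6
  ###.. -> .   bit 28 = 0  t=0,i=10
  ##.## -> .   bit 27 = 0  t=1,i=16
  ##.#. -> .   bit 26 = 0  t=1,i=7
  ##..# -> #   bit 25 = 1  t=0,i=11
  ##... -> #   bit 24 = 1  t=0,i=3
  #.### -> .   bit 23 = 0  t=1,i=3
  #.##. -> #   bit 22 = 1  t=0,i=1
  #.#.# -> .   bit 21 = 0  t=2,i=17
  #.#.. -> #   bit 20 = 1  t=0,i=15
  #..## -> .   bit 19 = 0  t=1,i=13
  #..#. -> .   bit 18 = 0  t=0,i=12
  #...# -> #   bit 17 = 1  t=1,i=20
  #.... -> #   bit 16 = 1  t=0,i=4
  .#### -> .   bit 15 = 0  t=1,i=4
  .###. -> .   bit 14 = 0  t=0,i=9
  .##.# -> #   bit 13 = 1  t=1,i=15
  .##.. -> .   bit 12 = 0  t=0,i=2
  .#.## -> .   bit 11 = 0  t=0,i=0
  .#.#. -> #   bit 10 = 1  t=0,i=14
  .#..# -> #   bit 9 = 1  t=1,i=9
  .#... -> .   bit 8 = 0  t=0,i=16
  ..### -> #   bit 7 = 1  t=0,i=8
  ..##. -> #   bit 6 = 1  t=1,i=14
  ..#.# -> .   bit 5 = 0  t=0,i=13
  ..#.. -> .   bit 4 = 0  t=1,i=11
  ...## -> .   bit 3 = 0  t=0,i=7
  ...#. -> .   bit 2 = 0  t=0,i=19
  ....# -> #   bit 1 = 1  t=0,i=6
  ..... -> #   bit 0 = 1  t=0,i=5
  bits 10000011010100110010011011000011 = 2203264707

2203264707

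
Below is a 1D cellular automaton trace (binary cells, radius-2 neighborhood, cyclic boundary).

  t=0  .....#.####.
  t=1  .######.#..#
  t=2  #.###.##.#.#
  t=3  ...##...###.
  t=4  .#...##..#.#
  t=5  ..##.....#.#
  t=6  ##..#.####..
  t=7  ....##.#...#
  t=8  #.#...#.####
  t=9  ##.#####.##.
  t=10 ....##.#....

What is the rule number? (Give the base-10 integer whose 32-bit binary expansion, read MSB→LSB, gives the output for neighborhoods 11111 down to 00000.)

2771045175

  [31] ##### => #  t=1,i=3
  [30] ####. => .  t=0,i=9
  [29] ###.# => #  t=1,i=6
  [28] ###.. => .  t=0,i=10
  [27] ##.## => .  t=2,i=1
  [26] ##.#. => #  t=1,i=7
  [25] ##..# => .  t=4,i=7
  [24] ##... => #  t=0,i=11
  [23] #.### => .  t=0,i=7
  [22] #.##. => .  t=2,i=6
  [21] #.#.# => #  t=2,i=9
  [20] #.#.. => .  t=1,i=8
  [19] #..## => #  t=5,i=1
  [18] #..#. => .  t=1,i=10
  [17] #...# => #  t=3,i=6
  [16] #.... => .  t=0,i=0
  [15] .#### => #  t=0,i=8
  [14] .###. => #  t=2,i=3
  [13] .##.# => .  t=2,i=0
  [12] .##.. => .  t=3,i=4
  [11] .#.## => #  t=0,i=6
  [10] .#.#. => .  t=4,i=0
  [9] .#..# => #  t=1,i=9
  [8] .#... => #  t=4,i=2
  [7] ..### => .  t=3,i=8
  [6] ..##. => .  t=3,i=3
  [5] ..#.# => #  t=0,i=5
  [4] ..#.. => #  t=7,i=11
  [3] ...## => .  t=3,i=2
  [2] ...#. => #  t=0,i=4
  [1] ....# => #  t=0,i=3
  [0] ..... => #  t=0,i=1
  bits 10100101001010101100101100110111 = 2771045175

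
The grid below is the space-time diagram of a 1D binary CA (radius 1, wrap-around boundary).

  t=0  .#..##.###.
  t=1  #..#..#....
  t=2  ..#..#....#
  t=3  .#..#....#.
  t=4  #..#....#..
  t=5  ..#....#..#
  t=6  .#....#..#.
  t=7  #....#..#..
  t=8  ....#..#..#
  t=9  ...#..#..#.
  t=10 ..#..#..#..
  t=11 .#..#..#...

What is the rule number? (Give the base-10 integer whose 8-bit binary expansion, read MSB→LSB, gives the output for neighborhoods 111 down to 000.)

34

  ### -> .   bit 7 = 0  t=0,i=8
  ##. -> .   bit 6 = 0  t=0,i=5
  #.# -> #   bit 5 = 1  t=0,i=6
  #.. -> .   bit 4 = 0  t=0,i=2
  .## -> .   bit 3 = 0  t=0,i=4
  .#. -> .   bit 2 = 0  t=0,i=1
  ..# -> #   bit 1 = 1  t=0,i=0
  ... -> .   bit 0 = 0  t=1,i=8
  bits 00100010 = 34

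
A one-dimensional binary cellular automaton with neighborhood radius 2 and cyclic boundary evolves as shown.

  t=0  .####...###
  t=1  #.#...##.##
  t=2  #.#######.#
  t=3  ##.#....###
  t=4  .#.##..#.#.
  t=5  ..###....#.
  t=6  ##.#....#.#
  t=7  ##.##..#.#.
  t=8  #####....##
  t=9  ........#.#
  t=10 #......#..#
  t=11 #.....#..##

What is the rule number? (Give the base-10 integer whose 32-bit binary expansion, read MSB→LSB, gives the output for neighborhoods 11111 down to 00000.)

679147852

  [31] ##### => .  t=2,i=4
  [30] ####. => .  t=0,i=3
  [29] ###.# => #  t=0,i=10
  [28] ###.. => .  t=0,i=4
  [27] ##.## => #  t=0,i=0
  [26] ##.#. => .  t=1,i=1
  [25] ##..# => .  t=4,i=5
  [24] ##... => .  t=0,i=5
  [23] #.### => .  t=0,i=1
  [22] #.##. => #  t=2,i=10
  [21] #.#.# => #  t=7,i=9
  [20] #.#.. => #  t=1,i=2
  [19] #..## => #  t=10,i=9
  [18] #..#. => .  t=4,i=0
  [17] #...# => #  t=0,i=6
  [16] #.... => .  t=3,i=5
  [15] .#### => #  t=0,i=2
  [14] .###. => #  t=0,i=9
  [13] .##.# => #  t=1,i=7
  [12] .##.. => #  t=4,i=4
  [11] .#.## => #  t=4,i=2
  [10] .#.#. => .  t=4,i=8
  [9] .#..# => .  t=4,i=10
  [8] .#... => #  t=1,i=3
  [7] ..### => .  t=0,i=8
  [6] ..##. => #  t=1,i=6
  [5] ..#.# => .  t=4,i=1
  [4] ..#.. => .  t=5,i=9
  [3] ...## => #  t=0,i=7
  [2] ...#. => #  t=5,i=8
  [1] ....# => .  t=3,i=6
  [0] ..... => .  t=9,i=2
  bits 00101000011110101111100101001100 = 679147852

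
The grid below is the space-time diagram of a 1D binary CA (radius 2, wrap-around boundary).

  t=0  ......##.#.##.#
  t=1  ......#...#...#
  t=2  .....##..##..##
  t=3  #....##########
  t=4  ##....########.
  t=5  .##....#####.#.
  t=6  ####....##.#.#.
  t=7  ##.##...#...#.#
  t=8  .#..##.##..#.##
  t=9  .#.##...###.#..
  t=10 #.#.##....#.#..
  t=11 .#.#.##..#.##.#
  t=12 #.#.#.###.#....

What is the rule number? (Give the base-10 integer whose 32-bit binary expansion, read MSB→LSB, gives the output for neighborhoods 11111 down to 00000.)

  nb #####: next=#  (t=3,i=7, bit31=1)
  nb ####.: next=.  (t=3,i=14, bit30=0)
  nb ###.#: next=#  (t=4,i=13, bit29=1)
  nb ###..: next=#  (t=3,i=0, bit28=1)
  nb ##.##: next=.  (t=4,i=14, bit27=0)
  nb ##.#.: next=.  (t=0,i=8, bit26=0)
  nb ##..#: next=#  (t=2,i=7, bit25=1)
  nb ##...: next=#  (t=2,i=0, bit24=1)
  nb #.###: next=#  (t=6,i=0, bit23=1)
  nb #.##.: next=.  (t=0,i=11, bit22=0)
  nb #.#.#: next=.  (t=0,i=9, bit21=0)
  nb #.#..: next=#  (t=0,i=14, bit20=1)
  nb #..##: next=#  (t=2,i=8, bit19=1)
  nb #..#.: next=#  (t=8,i=10, bit18=1)
  nb #...#: next=.  (t=1,i=8, bit17=0)
  nb #....: next=.  (t=0,i=1, bit16=0)
  nb .####: next=#  (t=3,i=6, bit15=1)
  nb .###.: next=.  (t=7,i=0, bit14=0)
  nb .##.#: next=.  (t=0,i=7, bit13=0)
  nb .##..: next=#  (t=2,i=6, bit12=1)
  nb .#.##: next=#  (t=0,i=10, bit11=1)
  nb .#.#.: next=#  (t=6,i=12, bit10=1)
  nb .#..#: next=.  (t=5,i=14, bit9=0)
  nb .#...: next=.  (t=0,i=0, bit8=0)
  nb ..###: next=.  (t=3,i=5, bit7=0)
  nb ..##.: next=#  (t=0,i=6, bit6=1)
  nb ..#.#: next=.  (t=7,i=12, bit5=0)
  nb ..#..: next=#  (t=1,i=6, bit4=1)
  nb ...##: next=.  (t=0,i=5, bit3=0)
  nb ...#.: next=#  (t=1,i=5, bit2=1)
  nb ....#: next=.  (t=0,i=4, bit1=0)
  nb .....: next=.  (t=0,i=2, bit0=0)
  bits 10110011100111001001110001010100 = 3013385300

3013385300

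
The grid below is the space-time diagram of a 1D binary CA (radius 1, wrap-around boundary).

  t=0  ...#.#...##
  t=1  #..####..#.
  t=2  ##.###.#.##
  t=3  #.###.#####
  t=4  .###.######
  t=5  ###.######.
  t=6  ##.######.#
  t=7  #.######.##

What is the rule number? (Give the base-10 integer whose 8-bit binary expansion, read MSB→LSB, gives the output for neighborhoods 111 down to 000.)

188

  [7] ### => #  t=1,i=4
  [6] ##. => .  t=0,i=10
  [5] #.# => #  t=0,i=4
  [4] #.. => #  t=0,i=0
  [3] .## => #  t=0,i=9
  [2] .#. => #  t=0,i=3
  [1] ..# => .  t=0,i=2
  [0] ... => .  t=0,i=1
  bits 10111100 = 188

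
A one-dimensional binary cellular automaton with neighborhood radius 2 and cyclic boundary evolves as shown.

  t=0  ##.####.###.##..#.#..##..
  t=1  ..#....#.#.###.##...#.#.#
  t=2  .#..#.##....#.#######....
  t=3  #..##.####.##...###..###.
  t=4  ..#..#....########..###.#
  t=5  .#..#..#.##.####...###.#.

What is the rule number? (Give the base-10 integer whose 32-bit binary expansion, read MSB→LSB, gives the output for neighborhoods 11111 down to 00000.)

2370785453

  nb #####: next=#  (t=2,i=16, bit31=1)
  nb ####.: next=.  (t=0,i=5, bit30=0)
  nb ###.#: next=.  (t=0,i=6, bit29=0)
  nb ###..: next=.  (t=2,i=20, bit28=0)
  nb ##.##: next=#  (t=0,i=2, bit27=1)
  nb ##.#.: next=#  (t=3,i=24, bit26=1)
  nb ##..#: next=.  (t=0,i=14, bit25=0)
  nb ##...: next=#  (t=1,i=17, bit24=1)
  nb #.###: next=.  (t=0,i=3, bit23=0)
  nb #.##.: next=#  (t=0,i=12, bit22=1)
  nb #.#.#: next=.  (t=1,i=9, bit21=0)
  nb #.#..: next=.  (t=0,i=18, bit20=0)
  nb #..##: next=#  (t=0,i=20, bit19=1)
  nb #..#.: next=#  (t=0,i=15, bit18=1)
  nb #...#: next=#  (t=1,i=18, bit17=1)
  nb #....: next=#  (t=1,i=4, bit16=1)
  nb .####: next=.  (t=0,i=4, bit15=0)
  nb .###.: next=#  (t=0,i=9, bit14=1)
  nb .##.#: next=.  (t=0,i=1, bit13=0)
  nb .##..: next=#  (t=0,i=13, bit12=1)
  nb .#.##: next=.  (t=1,i=10, bit11=0)
  nb .#.#.: next=.  (t=0,i=17, bit10=0)
  nb .#..#: next=.  (t=0,i=19, bit9=0)
  nb .#...: next=.  (t=1,i=3, bit8=0)
  nb ..###: next=#  (t=3,i=16, bit7=1)
  nb ..##.: next=.  (t=0,i=0, bit6=0)
  nb ..#.#: next=#  (t=0,i=16, bit5=1)
  nb ..#..: next=.  (t=1,i=2, bit4=0)
  nb ...##: next=#  (t=3,i=15, bit3=1)
  nb ...#.: next=#  (t=1,i=6, bit2=1)
  nb ....#: next=.  (t=1,i=5, bit1=0)
  nb .....: next=#  (t=2,i=23, bit0=1)
  bits 10001101010011110101000010101101 = 2370785453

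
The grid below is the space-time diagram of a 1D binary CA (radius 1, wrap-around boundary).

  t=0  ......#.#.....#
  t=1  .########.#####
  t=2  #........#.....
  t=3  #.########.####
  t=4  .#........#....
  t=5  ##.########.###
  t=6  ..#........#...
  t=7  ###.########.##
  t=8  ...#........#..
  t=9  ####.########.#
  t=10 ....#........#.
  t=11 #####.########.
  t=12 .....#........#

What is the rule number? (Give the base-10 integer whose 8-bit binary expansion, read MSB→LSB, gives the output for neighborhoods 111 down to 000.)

39

  ### -> .   bit 7 = 0  t=1,i=2
  ##. -> .   bit 6 = 0  t=1,i=8
  #.# -> #   bit 5 = 1  t=0,i=7
  #.. -> .   bit 4 = 0  t=0,i=0
  .## -> .   bit 3 = 0  t=1,i=1
  .#. -> #   bit 2 = 1  t=0,i=6
  ..# -> #   bit 1 = 1  t=0,i=5
  ... -> #   bit 0 = 1  t=0,i=1
  bits 00100111 = 39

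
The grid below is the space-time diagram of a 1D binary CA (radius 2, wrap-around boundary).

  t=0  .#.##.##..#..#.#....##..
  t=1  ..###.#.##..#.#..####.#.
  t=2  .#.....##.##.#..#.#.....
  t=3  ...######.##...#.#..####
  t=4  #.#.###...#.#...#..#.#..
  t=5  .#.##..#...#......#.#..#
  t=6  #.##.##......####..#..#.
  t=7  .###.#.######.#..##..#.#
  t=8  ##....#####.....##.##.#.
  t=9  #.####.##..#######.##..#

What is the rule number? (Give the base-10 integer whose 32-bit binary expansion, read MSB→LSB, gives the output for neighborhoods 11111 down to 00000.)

2211294283

  [31] ##### => #  t=3,i=5
  [30] ####. => .  t=1,i=19
  [29] ###.# => .  t=1,i=4
  [28] ###.. => .  t=3,i=23
  [27] ##.## => .  t=0,i=5
  [26] ##.#. => .  t=1,i=5
  [25] ##..# => #  t=0,i=8
  [24] ##... => #  t=0,i=22
  [23] #.### => #  t=4,i=4
  [22] #.##. => #  t=0,i=3
  [21] #.#.# => .  t=1,i=6
  [20] #.#.. => .  t=0,i=15
  [19] #..## => #  t=1,i=16
  [18] #..#. => #  t=0,i=9
  [17] #...# => .  t=0,i=23
  [16] #.... => #  t=0,i=17
  [15] .#### => #  t=1,i=18
  [14] .###. => .  t=1,i=3
  [13] .##.# => #  t=0,i=4
  [12] .##.. => .  t=0,i=7
  [11] .#.## => #  t=0,i=2
  [10] .#.#. => #  t=0,i=14
  [9] .#..# => .  t=0,i=11
  [8] .#... => .  t=0,i=16
  [7] ..### => .  t=1,i=2
  [6] ..##. => #  t=0,i=20
  [5] ..#.# => .  t=0,i=1
  [4] ..#.. => .  t=0,i=10
  [3] ...## => #  t=0,i=19
  [2] ...#. => .  t=0,i=0
  [1] ....# => #  t=0,i=18
  [0] ..... => #  t=2,i=4
  bits 10000011110011011010110001001011 = 2211294283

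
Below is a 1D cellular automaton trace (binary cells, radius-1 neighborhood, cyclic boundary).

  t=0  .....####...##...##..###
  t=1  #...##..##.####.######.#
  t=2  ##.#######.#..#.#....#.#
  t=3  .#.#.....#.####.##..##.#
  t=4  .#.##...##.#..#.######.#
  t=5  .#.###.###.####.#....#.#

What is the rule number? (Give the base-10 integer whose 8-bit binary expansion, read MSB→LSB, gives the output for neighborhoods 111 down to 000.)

94

  ###|.  b7=0 t=0,i=6
  ##.|#  b6=1 t=0,i=8
  #.#|.  b5=0 t=1,i=10
  #..|#  b4=1 t=0,i=0
  .##|#  b3=1 t=0,i=5
  .#.|#  b2=1 t=2,i=11
  ..#|#  b1=1 t=0,i=4
  ...|.  b0=0 t=0,i=1
  bits 01011110 = 94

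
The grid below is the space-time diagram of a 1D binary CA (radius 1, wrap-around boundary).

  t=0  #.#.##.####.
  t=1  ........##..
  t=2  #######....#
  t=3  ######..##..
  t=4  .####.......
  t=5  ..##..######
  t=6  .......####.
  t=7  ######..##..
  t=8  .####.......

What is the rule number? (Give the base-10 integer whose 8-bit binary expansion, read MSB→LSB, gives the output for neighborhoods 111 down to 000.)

  ### -> #   bit 7 = 1  t=0,i=8
  ##. -> .   bit 6 = 0  t=0,i=5
  #.# -> .   bit 5 = 0  t=0,i=1
  #.. -> .   bit 4 = 0  t=1,i=10
  .## -> .   bit 3 = 0  t=0,i=4
  .#. -> .   bit 2 = 0  t=0,i=0
  ..# -> .   bit 1 = 0  t=1,i=7
  ... -> #   bit 0 = 1  t=1,i=0
  bits 10000001 = 129

129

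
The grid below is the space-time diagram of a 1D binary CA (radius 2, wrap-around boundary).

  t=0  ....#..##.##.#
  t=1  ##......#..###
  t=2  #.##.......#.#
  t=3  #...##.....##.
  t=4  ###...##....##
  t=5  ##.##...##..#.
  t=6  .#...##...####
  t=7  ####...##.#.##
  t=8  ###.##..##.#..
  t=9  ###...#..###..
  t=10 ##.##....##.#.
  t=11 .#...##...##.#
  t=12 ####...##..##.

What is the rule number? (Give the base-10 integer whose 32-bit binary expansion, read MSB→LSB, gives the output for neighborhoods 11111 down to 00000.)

  nb #####: next=#  (t=1,i=13, bit31=1)
  nb ####.: next=#  (t=1,i=0, bit30=1)
  nb ###.#: next=#  (t=6,i=13, bit29=1)
  nb ###..: next=.  (t=1,i=1, bit28=0)
  nb ##.##: next=.  (t=0,i=9, bit27=0)
  nb ##.#.: next=#  (t=0,i=12, bit26=1)
  nb ##..#: next=#  (t=5,i=10, bit25=1)
  nb ##...: next=#  (t=1,i=2, bit24=1)
  nb #.###: next=.  (t=7,i=12, bit23=0)
  nb #.##.: next=.  (t=0,i=10, bit22=0)
  nb #.#.#: next=.  (t=7,i=10, bit21=0)
  nb #.#..: next=#  (t=0,i=13, bit20=1)
  nb #..##: next=.  (t=0,i=6, bit19=0)
  nb #..#.: next=#  (t=5,i=11, bit18=1)
  nb #...#: next=#  (t=3,i=2, bit17=1)
  nb #....: next=#  (t=0,i=1, bit16=1)
  nb .####: next=.  (t=1,i=12, bit15=0)
  nb .###.: next=#  (t=8,i=1, bit14=1)
  nb .##.#: next=#  (t=0,i=8, bit13=1)
  nb .##..: next=.  (t=2,i=3, bit12=0)
  nb .#.##: next=#  (t=2,i=12, bit11=1)
  nb .#.#.: next=#  (t=11,i=0, bit10=1)
  nb .#..#: next=.  (t=0,i=5, bit9=0)
  nb .#...: next=#  (t=0,i=0, bit8=1)
  nb ..###: next=#  (t=1,i=11, bit7=1)
  nb ..##.: next=.  (t=0,i=7, bit6=0)
  nb ..#.#: next=#  (t=2,i=11, bit5=1)
  nb ..#..: next=.  (t=0,i=4, bit4=0)
  nb ...##: next=.  (t=3,i=3, bit3=0)
  nb ...#.: next=.  (t=0,i=3, bit2=0)
  nb ....#: next=.  (t=0,i=2, bit1=0)
  nb .....: next=.  (t=1,i=4, bit0=0)
  bits 11100111000101110110110110100000 = 3877072288

3877072288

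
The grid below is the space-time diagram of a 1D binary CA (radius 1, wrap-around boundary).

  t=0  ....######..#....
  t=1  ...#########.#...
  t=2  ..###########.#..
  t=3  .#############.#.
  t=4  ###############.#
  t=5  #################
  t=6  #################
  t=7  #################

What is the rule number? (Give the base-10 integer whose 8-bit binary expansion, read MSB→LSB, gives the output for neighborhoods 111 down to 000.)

250

  nb ###: next=#  (t=0,i=5, bit7=1)
  nb ##.: next=#  (t=0,i=9, bit6=1)
  nb #.#: next=#  (t=1,i=12, bit5=1)
  nb #..: next=#  (t=0,i=10, bit4=1)
  nb .##: next=#  (t=0,i=4, bit3=1)
  nb .#.: next=.  (t=0,i=12, bit2=0)
  nb ..#: next=#  (t=0,i=3, bit1=1)
  nb ...: next=.  (t=0,i=0, bit0=0)
  bits 11111010 = 250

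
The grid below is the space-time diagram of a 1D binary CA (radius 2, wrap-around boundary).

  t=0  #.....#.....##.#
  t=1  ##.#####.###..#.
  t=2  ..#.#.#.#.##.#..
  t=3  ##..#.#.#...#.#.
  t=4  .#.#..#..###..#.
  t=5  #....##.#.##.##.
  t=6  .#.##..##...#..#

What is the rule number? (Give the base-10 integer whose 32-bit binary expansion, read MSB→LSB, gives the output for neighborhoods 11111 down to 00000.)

1563349279

  nb #####: next=.  (t=1,i=5, bit31=0)
  nb ####.: next=#  (t=1,i=6, bit30=1)
  nb ###.#: next=.  (t=1,i=7, bit29=0)
  nb ###..: next=#  (t=1,i=11, bit28=1)
  nb ##.##: next=#  (t=0,i=14, bit27=1)
  nb ##.#.: next=#  (t=2,i=12, bit26=1)
  nb ##..#: next=.  (t=1,i=12, bit25=0)
  nb ##...: next=#  (t=0,i=1, bit24=1)
  nb #.###: next=.  (t=1,i=3, bit23=0)
  nb #.##.: next=.  (t=0,i=15, bit22=0)
  nb #.#.#: next=#  (t=2,i=4, bit21=1)
  nb #.#..: next=.  (t=2,i=13, bit20=0)
  nb #..##: next=#  (t=4,i=8, bit19=1)
  nb #..#.: next=#  (t=1,i=13, bit18=1)
  nb #...#: next=#  (t=3,i=10, bit17=1)
  nb #....: next=.  (t=0,i=2, bit16=0)
  nb .####: next=#  (t=1,i=4, bit15=1)
  nb .###.: next=#  (t=1,i=10, bit14=1)
  nb .##.#: next=.  (t=0,i=13, bit13=0)
  nb .##..: next=#  (t=0,i=0, bit12=1)
  nb .#.##: next=.  (t=1,i=15, bit11=0)
  nb .#.#.: next=.  (t=2,i=3, bit10=0)
  nb .#..#: next=.  (t=4,i=4, bit9=0)
  nb .#...: next=#  (t=0,i=7, bit8=1)
  nb ..###: next=.  (t=4,i=9, bit7=0)
  nb ..##.: next=.  (t=0,i=12, bit6=0)
  nb ..#.#: next=.  (t=1,i=14, bit5=0)
  nb ..#..: next=#  (t=0,i=6, bit4=1)
  nb ...##: next=#  (t=0,i=11, bit3=1)
  nb ...#.: next=#  (t=0,i=5, bit2=1)
  nb ....#: next=#  (t=0,i=4, bit1=1)
  nb .....: next=#  (t=0,i=3, bit0=1)
  bits 01011101001011101101000100011111 = 1563349279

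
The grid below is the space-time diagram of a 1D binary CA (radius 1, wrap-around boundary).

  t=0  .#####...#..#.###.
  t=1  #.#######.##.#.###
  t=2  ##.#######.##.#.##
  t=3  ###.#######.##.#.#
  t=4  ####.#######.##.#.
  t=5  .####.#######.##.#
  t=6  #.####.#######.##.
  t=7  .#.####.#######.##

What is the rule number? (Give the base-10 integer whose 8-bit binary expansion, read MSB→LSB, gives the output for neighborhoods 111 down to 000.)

  [7] ### => #  t=0,i=2
  [6] ##. => #  t=0,i=5
  [5] #.# => #  t=0,i=13
  [4] #.. => #  t=0,i=6
  [3] .## => .  t=0,i=1
  [2] .#. => .  t=0,i=9
  [1] ..# => #  t=0,i=0
  [0] ... => #  t=0,i=7
  bits 11110011 = 243

243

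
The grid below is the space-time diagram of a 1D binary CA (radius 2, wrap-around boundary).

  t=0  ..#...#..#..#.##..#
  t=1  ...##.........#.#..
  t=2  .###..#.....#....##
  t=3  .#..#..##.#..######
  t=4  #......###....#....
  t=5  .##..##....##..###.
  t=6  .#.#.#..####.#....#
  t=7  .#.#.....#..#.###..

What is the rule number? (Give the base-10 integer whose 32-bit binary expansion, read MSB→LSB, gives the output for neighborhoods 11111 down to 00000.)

115581258

  nb #####: next=.  (t=3,i=15, bit31=0)
  nb ####.: next=.  (t=3,i=17, bit30=0)
  nb ###.#: next=.  (t=3,i=18, bit29=0)
  nb ###..: next=.  (t=2,i=3, bit28=0)
  nb ##.##: next=.  (t=2,i=0, bit27=0)
  nb ##.#.: next=#  (t=3,i=0, bit26=1)
  nb ##..#: next=#  (t=0,i=16, bit25=1)
  nb ##...: next=.  (t=1,i=5, bit24=0)
  nb #.###: next=#  (t=2,i=1, bit23=1)
  nb #.##.: next=#  (t=0,i=14, bit22=1)
  nb #.#.#: next=#  (t=6,i=1, bit21=1)
  nb #.#..: next=.  (t=1,i=16, bit20=0)
  nb #..##: next=.  (t=3,i=6, bit19=0)
  nb #..#.: next=.  (t=0,i=1, bit18=0)
  nb #...#: next=#  (t=0,i=4, bit17=1)
  nb #....: next=#  (t=1,i=6, bit16=1)
  nb .####: next=#  (t=3,i=14, bit15=1)
  nb .###.: next=.  (t=2,i=2, bit14=0)
  nb .##.#: next=#  (t=2,i=18, bit13=1)
  nb .##..: next=.  (t=0,i=15, bit12=0)
  nb .#.##: next=.  (t=0,i=13, bit11=0)
  nb .#.#.: next=.  (t=1,i=15, bit10=0)
  nb .#..#: next=.  (t=0,i=0, bit9=0)
  nb .#...: next=#  (t=0,i=3, bit8=1)
  nb ..###: next=.  (t=3,i=13, bit7=0)
  nb ..##.: next=#  (t=1,i=3, bit6=1)
  nb ..#.#: next=.  (t=0,i=12, bit5=0)
  nb ..#..: next=.  (t=0,i=2, bit4=0)
  nb ...##: next=#  (t=1,i=2, bit3=1)
  nb ...#.: next=.  (t=0,i=5, bit2=0)
  nb ....#: next=#  (t=1,i=1, bit1=1)
  nb .....: next=.  (t=1,i=0, bit0=0)
  bits 00000110111000111010000101001010 = 115581258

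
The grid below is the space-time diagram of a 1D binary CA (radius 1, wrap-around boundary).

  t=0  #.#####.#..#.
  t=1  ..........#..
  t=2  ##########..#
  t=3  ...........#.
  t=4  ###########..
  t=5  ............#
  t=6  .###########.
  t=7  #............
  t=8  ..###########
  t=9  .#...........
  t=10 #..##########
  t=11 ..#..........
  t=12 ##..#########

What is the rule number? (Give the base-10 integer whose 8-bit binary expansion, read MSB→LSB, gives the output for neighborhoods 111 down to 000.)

3

  nb ###: next=.  (t=0,i=3, bit7=0)
  nb ##.: next=.  (t=0,i=6, bit6=0)
  nb #.#: next=.  (t=0,i=1, bit5=0)
  nb #..: next=.  (t=0,i=9, bit4=0)
  nb .##: next=.  (t=0,i=2, bit3=0)
  nb .#.: next=.  (t=0,i=0, bit2=0)
  nb ..#: next=#  (t=0,i=10, bit1=1)
  nb ...: next=#  (t=1,i=0, bit0=1)
  bits 00000011 = 3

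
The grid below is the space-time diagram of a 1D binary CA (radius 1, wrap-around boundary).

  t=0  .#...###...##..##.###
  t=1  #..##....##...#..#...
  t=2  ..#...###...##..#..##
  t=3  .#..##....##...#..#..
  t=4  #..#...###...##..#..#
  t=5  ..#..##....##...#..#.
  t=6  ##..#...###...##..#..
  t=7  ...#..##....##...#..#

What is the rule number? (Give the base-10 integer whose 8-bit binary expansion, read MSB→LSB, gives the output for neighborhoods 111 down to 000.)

  ### -> .   bit 7 = 0  t=0,i=6
  ##. -> .   bit 6 = 0  t=0,i=7
  #.# -> #   bit 5 = 1  t=0,i=0
  #.. -> .   bit 4 = 0  t=0,i=2
  .## -> .   bit 3 = 0  t=0,i=5
  .#. -> .   bit 2 = 0  t=0,i=1
  ..# -> #   bit 1 = 1  t=0,i=4
  ... -> #   bit 0 = 1  t=0,i=3
  bits 00100011 = 35

35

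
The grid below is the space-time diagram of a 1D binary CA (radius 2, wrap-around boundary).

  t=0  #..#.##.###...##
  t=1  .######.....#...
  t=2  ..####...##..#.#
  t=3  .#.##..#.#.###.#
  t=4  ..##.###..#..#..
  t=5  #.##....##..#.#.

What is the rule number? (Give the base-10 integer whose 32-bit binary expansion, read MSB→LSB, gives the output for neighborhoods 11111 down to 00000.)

  #####|#  b31=1 t=1,i=3
  ####.|#  b30=1 t=1,i=5
  ###.#|#  b29=1 t=3,i=13
  ###..|.  b28=0 t=0,i=0
  ##.##|.  b27=0 t=0,i=7
  ##.#.|.  b26=0 t=3,i=14
  ##..#|#  b25=1 t=0,i=1
  ##...|.  b24=0 t=0,i=11
  #.###|.  b23=0 t=0,i=8
  #.##.|#  b22=1 t=0,i=5
  #.#.#|.  b21=0 t=3,i=1
  #.#..|#  b20=1 t=2,i=15
  #..##|#  b19=1 t=2,i=1
  #..#.|#  b18=1 t=0,i=2
  #...#|#  b17=1 t=0,i=12
  #....|.  b16=0 t=1,i=8
  .####|#  b15=1 t=1,i=2
  .###.|.  b14=0 t=0,i=9
  .##.#|#  b13=1 t=0,i=6
  .##..|.  b12=0 t=2,i=10
  .#.##|#  b11=1 t=0,i=4
  .#.#.|.  b10=0 t=2,i=14
  .#..#|.  b9=0 t=2,i=0
  .#...|#  b8=1 t=1,i=13
  ..###|.  b7=0 t=0,i=14
  ..##.|#  b6=1 t=2,i=9
  ..#.#|#  b5=1 t=0,i=3
  ..#..|.  b4=0 t=1,i=12
  ...##|.  b3=0 t=0,i=13
  ...#.|.  b2=0 t=1,i=11
  ....#|#  b1=1 t=1,i=10
  .....|#  b0=1 t=1,i=9
  bits 11100010010111101010100101100011 = 3797854563

3797854563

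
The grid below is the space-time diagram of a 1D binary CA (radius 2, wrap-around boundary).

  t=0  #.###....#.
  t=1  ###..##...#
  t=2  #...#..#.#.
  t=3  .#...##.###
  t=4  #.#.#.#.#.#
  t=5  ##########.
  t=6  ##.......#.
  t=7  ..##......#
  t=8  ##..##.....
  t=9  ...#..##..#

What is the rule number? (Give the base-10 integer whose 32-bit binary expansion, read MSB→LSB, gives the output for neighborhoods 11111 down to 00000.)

632139528

  #####|.  b31=0 t=5,i=2
  ####.|.  b30=0 t=1,i=1
  ###.#|#  b29=1 t=3,i=10
  ###..|.  b28=0 t=0,i=4
  ##.##|.  b27=0 t=3,i=7
  ##.#.|#  b26=1 t=3,i=0
  ##..#|.  b25=0 t=1,i=3
  ##...|#  b24=1 t=0,i=5
  #.###|#  b23=1 t=0,i=2
  #.##.|.  b22=0 t=4,i=10
  #.#.#|#  b21=1 t=0,i=0
  #.#..|.  b20=0 t=2,i=0
  #..##|#  b19=1 t=1,i=4
  #..#.|#  b18=1 t=2,i=6
  #...#|.  b17=0 t=1,i=8
  #....|#  b16=1 t=0,i=6
  .####|#  b15=1 t=1,i=0
  .###.|.  b14=0 t=0,i=3
  .##.#|#  b13=1 t=3,i=6
  .##..|.  b12=0 t=1,i=6
  .#.##|#  b11=1 t=0,i=1
  .#.#.|#  b10=1 t=0,i=10
  .#..#|#  b9=1 t=2,i=5
  .#...|#  b8=1 t=2,i=1
  ..###|.  b7=0 t=1,i=10
  ..##.|.  b6=0 t=1,i=5
  ..#.#|.  b5=0 t=0,i=9
  ..#..|.  b4=0 t=2,i=4
  ...##|#  b3=1 t=1,i=9
  ...#.|.  b2=0 t=0,i=8
  ....#|.  b1=0 t=0,i=7
  .....|.  b0=0 t=6,i=4
  bits 00100101101011011010111100001000 = 632139528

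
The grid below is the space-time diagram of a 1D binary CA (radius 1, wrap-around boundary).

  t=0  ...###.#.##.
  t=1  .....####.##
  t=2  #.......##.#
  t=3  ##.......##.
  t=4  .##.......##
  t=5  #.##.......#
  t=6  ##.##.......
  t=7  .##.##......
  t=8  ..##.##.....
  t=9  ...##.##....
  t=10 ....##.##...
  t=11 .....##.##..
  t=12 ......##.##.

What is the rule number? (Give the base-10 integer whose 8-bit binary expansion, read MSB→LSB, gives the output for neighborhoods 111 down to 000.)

116

  ###|.  b7=0 t=0,i=4
  ##.|#  b6=1 t=0,i=5
  #.#|#  b5=1 t=0,i=6
  #..|#  b4=1 t=0,i=11
  .##|.  b3=0 t=0,i=3
  .#.|#  b2=1 t=0,i=7
  ..#|.  b1=0 t=0,i=2
  ...|.  b0=0 t=0,i=0
  bits 01110100 = 116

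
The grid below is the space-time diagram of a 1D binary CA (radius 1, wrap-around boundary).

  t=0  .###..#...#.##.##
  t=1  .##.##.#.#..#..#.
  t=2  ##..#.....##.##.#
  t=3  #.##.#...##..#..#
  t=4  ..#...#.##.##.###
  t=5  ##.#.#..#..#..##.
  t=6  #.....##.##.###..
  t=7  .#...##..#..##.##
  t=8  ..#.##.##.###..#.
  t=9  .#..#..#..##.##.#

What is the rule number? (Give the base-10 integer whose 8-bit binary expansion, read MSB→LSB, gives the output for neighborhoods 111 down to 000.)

154

  ###|#  b7=1 t=0,i=2
  ##.|.  b6=0 t=0,i=3
  #.#|.  b5=0 t=0,i=0
  #..|#  b4=1 t=0,i=4
  .##|#  b3=1 t=0,i=1
  .#.|.  b2=0 t=0,i=6
  ..#|#  b1=1 t=0,i=5
  ...|.  b0=0 t=0,i=8
  bits 10011010 = 154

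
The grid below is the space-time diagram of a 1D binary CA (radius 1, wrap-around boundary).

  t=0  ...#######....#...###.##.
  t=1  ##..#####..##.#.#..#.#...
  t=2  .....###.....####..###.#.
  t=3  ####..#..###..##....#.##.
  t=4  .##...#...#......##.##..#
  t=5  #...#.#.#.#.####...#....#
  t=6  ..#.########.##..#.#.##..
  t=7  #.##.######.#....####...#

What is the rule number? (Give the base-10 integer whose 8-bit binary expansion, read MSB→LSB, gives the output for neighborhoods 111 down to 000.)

165

  nb ###: next=#  (t=0,i=4, bit7=1)
  nb ##.: next=.  (t=0,i=9, bit6=0)
  nb #.#: next=#  (t=0,i=21, bit5=1)
  nb #..: next=.  (t=0,i=10, bit4=0)
  nb .##: next=.  (t=0,i=3, bit3=0)
  nb .#.: next=#  (t=0,i=14, bit2=1)
  nb ..#: next=.  (t=0,i=2, bit1=0)
  nb ...: next=#  (t=0,i=0, bit0=1)
  bits 10100101 = 165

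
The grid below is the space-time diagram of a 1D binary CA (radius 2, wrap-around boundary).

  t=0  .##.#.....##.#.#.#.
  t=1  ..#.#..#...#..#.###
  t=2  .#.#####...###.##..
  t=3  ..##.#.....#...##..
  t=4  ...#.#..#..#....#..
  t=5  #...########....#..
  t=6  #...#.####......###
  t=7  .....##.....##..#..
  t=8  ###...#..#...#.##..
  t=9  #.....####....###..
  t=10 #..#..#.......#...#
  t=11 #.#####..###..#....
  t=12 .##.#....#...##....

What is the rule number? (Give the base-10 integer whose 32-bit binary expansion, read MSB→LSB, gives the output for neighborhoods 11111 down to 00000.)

  nb #####: next=#  (t=2,i=5, bit31=1)
  nb ####.: next=.  (t=2,i=6, bit30=0)
  nb ###.#: next=.  (t=2,i=13, bit29=0)
  nb ###..: next=.  (t=1,i=18, bit28=0)
  nb ##.##: next=.  (t=2,i=14, bit27=0)
  nb ##.#.: next=.  (t=0,i=3, bit26=0)
  nb ##..#: next=.  (t=1,i=0, bit25=0)
  nb ##...: next=.  (t=2,i=8, bit24=0)
  nb #.###: next=#  (t=1,i=16, bit23=1)
  nb #.##.: next=#  (t=2,i=15, bit22=1)
  nb #.#.#: next=.  (t=0,i=13, bit21=0)
  nb #.#..: next=#  (t=0,i=4, bit20=1)
  nb #..##: next=.  (t=0,i=0, bit19=0)
  nb #..#.: next=#  (t=1,i=1, bit18=1)
  nb #...#: next=.  (t=1,i=9, bit17=0)
  nb #....: next=.  (t=0,i=6, bit16=0)
  nb .####: next=.  (t=2,i=4, bit15=0)
  nb .###.: next=.  (t=1,i=17, bit14=0)
  nb .##.#: next=#  (t=0,i=2, bit13=1)
  nb .##..: next=#  (t=2,i=16, bit12=1)
  nb .#.##: next=#  (t=1,i=15, bit11=1)
  nb .#.#.: next=#  (t=0,i=14, bit10=1)
  nb .#..#: next=#  (t=0,i=18, bit9=1)
  nb .#...: next=.  (t=0,i=5, bit8=0)
  nb ..###: next=#  (t=2,i=11, bit7=1)
  nb ..##.: next=.  (t=0,i=1, bit6=0)
  nb ..#.#: next=.  (t=1,i=2, bit5=0)
  nb ..#..: next=#  (t=1,i=7, bit4=1)
  nb ...##: next=.  (t=0,i=9, bit3=0)
  nb ...#.: next=.  (t=1,i=10, bit2=0)
  nb ....#: next=.  (t=0,i=8, bit1=0)
  nb .....: next=#  (t=0,i=7, bit0=1)
  bits 10000000110101000011111010010001 = 2161393297

2161393297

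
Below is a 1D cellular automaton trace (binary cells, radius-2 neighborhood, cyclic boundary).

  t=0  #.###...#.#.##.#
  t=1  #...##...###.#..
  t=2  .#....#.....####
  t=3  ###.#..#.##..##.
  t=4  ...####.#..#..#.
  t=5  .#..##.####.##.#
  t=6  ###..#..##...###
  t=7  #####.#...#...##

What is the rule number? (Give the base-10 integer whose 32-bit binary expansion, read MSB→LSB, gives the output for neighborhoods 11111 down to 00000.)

3610554115

  ##### -> #   bit 31 = 1  t=6,i=0
  ####. -> #   bit 30 = 1  t=2,i=14
  ###.# -> .   bit 29 = 0  t=1,i=11
  ###.. -> #   bit 28 = 1  t=0,i=4
  ##.## -> .   bit 27 = 0  t=0,i=1
  ##.#. -> #   bit 26 = 1  t=1,i=12
  ##..# -> #   bit 25 = 1  t=3,i=11
  ##... -> #   bit 24 = 1  t=0,i=5
  #.### -> .   bit 23 = 0  t=0,i=2
  #.##. -> .   bit 22 = 0  t=0,i=12
  #.#.# -> #   bit 21 = 1  t=0,i=10
  #.#.. -> #   bit 20 = 1  t=1,i=13
  #..## -> .   bit 19 = 0  t=3,i=12
  #..#. -> #   bit 18 = 1  t=1,i=15
  #...# -> .   bit 17 = 0  t=0,i=6
  #.... -> .   bit 16 = 0  t=2,i=3
  .#### -> #   bit 15 = 1  t=2,i=13
  .###. -> .   bit 14 = 0  t=0,i=3
  .##.# -> #   bit 13 = 1  t=0,i=0
  .##.. -> .   bit 12 = 0  t=1,i=5
  .#.## -> #   bit 11 = 1  t=0,i=11
  .#.#. -> #   bit 10 = 1  t=0,i=9
  .#..# -> #   bit 9 = 1  t=1,i=14
  .#... -> #   bit 8 = 1  t=1,i=1
  ..### -> .   bit 7 = 0  t=1,i=9
  ..##. -> .   bit 6 = 0  t=1,i=4
  ..#.# -> .   bit 5 = 0  t=0,i=8
  ..#.. -> .   bit 4 = 0  t=1,i=0
  ...## -> .   bit 3 = 0  t=1,i=3
  ...#. -> .   bit 2 = 0  t=0,i=7
  ....# -> #   bit 1 = 1  t=2,i=4
  ..... -> #   bit 0 = 1  t=2,i=9
  bits 11010111001101001010111100000011 = 3610554115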